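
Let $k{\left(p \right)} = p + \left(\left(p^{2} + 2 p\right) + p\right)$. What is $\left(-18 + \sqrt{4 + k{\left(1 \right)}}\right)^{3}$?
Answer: $-3375$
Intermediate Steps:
$k{\left(p \right)} = p^{2} + 4 p$ ($k{\left(p \right)} = p + \left(p^{2} + 3 p\right) = p^{2} + 4 p$)
$\left(-18 + \sqrt{4 + k{\left(1 \right)}}\right)^{3} = \left(-18 + \sqrt{4 + 1 \left(4 + 1\right)}\right)^{3} = \left(-18 + \sqrt{4 + 1 \cdot 5}\right)^{3} = \left(-18 + \sqrt{4 + 5}\right)^{3} = \left(-18 + \sqrt{9}\right)^{3} = \left(-18 + 3\right)^{3} = \left(-15\right)^{3} = -3375$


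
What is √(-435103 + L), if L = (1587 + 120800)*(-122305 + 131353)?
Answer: √1106922473 ≈ 33270.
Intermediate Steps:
L = 1107357576 (L = 122387*9048 = 1107357576)
√(-435103 + L) = √(-435103 + 1107357576) = √1106922473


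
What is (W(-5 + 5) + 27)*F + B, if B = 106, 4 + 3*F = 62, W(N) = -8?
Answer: 1420/3 ≈ 473.33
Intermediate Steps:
F = 58/3 (F = -4/3 + (⅓)*62 = -4/3 + 62/3 = 58/3 ≈ 19.333)
(W(-5 + 5) + 27)*F + B = (-8 + 27)*(58/3) + 106 = 19*(58/3) + 106 = 1102/3 + 106 = 1420/3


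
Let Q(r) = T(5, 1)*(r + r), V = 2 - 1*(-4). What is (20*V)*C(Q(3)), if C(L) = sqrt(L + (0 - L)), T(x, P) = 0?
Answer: 0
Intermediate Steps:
V = 6 (V = 2 + 4 = 6)
Q(r) = 0 (Q(r) = 0*(r + r) = 0*(2*r) = 0)
C(L) = 0 (C(L) = sqrt(L - L) = sqrt(0) = 0)
(20*V)*C(Q(3)) = (20*6)*0 = 120*0 = 0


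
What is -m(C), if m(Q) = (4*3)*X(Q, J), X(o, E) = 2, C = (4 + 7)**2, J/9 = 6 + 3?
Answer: -24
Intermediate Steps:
J = 81 (J = 9*(6 + 3) = 9*9 = 81)
C = 121 (C = 11**2 = 121)
m(Q) = 24 (m(Q) = (4*3)*2 = 12*2 = 24)
-m(C) = -1*24 = -24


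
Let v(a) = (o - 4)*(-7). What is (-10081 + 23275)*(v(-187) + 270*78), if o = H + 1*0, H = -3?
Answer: 278512146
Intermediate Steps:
o = -3 (o = -3 + 1*0 = -3 + 0 = -3)
v(a) = 49 (v(a) = (-3 - 4)*(-7) = -7*(-7) = 49)
(-10081 + 23275)*(v(-187) + 270*78) = (-10081 + 23275)*(49 + 270*78) = 13194*(49 + 21060) = 13194*21109 = 278512146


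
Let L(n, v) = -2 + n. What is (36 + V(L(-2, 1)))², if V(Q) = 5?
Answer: 1681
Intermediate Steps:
(36 + V(L(-2, 1)))² = (36 + 5)² = 41² = 1681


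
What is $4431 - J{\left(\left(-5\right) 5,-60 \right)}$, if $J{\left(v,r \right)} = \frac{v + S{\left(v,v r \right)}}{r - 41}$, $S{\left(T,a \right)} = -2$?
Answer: $\frac{447504}{101} \approx 4430.7$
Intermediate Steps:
$J{\left(v,r \right)} = \frac{-2 + v}{-41 + r}$ ($J{\left(v,r \right)} = \frac{v - 2}{r - 41} = \frac{-2 + v}{-41 + r}$)
$4431 - J{\left(\left(-5\right) 5,-60 \right)} = 4431 - \frac{-2 - 25}{-41 - 60} = 4431 - \frac{-2 - 25}{-101} = 4431 - \left(- \frac{1}{101}\right) \left(-27\right) = 4431 - \frac{27}{101} = \frac{447504}{101}$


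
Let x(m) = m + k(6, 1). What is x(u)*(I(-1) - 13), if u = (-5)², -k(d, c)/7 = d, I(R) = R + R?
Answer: 255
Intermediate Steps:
I(R) = 2*R
k(d, c) = -7*d
u = 25
x(m) = -42 + m (x(m) = m - 7*6 = m - 42 = -42 + m)
x(u)*(I(-1) - 13) = (-42 + 25)*(2*(-1) - 13) = -17*(-2 - 13) = -17*(-15) = 255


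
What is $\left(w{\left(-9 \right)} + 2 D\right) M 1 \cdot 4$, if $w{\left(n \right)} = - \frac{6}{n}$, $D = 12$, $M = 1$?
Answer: $\frac{296}{3} \approx 98.667$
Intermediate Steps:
$\left(w{\left(-9 \right)} + 2 D\right) M 1 \cdot 4 = \left(- \frac{6}{-9} + 2 \cdot 12\right) 1 \cdot 1 \cdot 4 = \left(\left(-6\right) \left(- \frac{1}{9}\right) + 24\right) 1 \cdot 4 = \left(\frac{2}{3} + 24\right) 4 = \frac{74}{3} \cdot 4 = \frac{296}{3}$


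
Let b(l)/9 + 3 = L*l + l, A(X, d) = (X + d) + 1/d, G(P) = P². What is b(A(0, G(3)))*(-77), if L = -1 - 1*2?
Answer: 14707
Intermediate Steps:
L = -3 (L = -1 - 2 = -3)
A(X, d) = X + d + 1/d
b(l) = -27 - 18*l (b(l) = -27 + 9*(-3*l + l) = -27 + 9*(-2*l) = -27 - 18*l)
b(A(0, G(3)))*(-77) = (-27 - 18*(0 + 3² + 1/(3²)))*(-77) = (-27 - 18*(0 + 9 + 1/9))*(-77) = (-27 - 18*(0 + 9 + ⅑))*(-77) = (-27 - 18*82/9)*(-77) = (-27 - 164)*(-77) = -191*(-77) = 14707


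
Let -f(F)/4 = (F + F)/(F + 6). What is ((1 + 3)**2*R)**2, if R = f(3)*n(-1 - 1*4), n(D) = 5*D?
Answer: 10240000/9 ≈ 1.1378e+6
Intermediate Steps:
f(F) = -8*F/(6 + F) (f(F) = -4*(F + F)/(F + 6) = -4*2*F/(6 + F) = -8*F/(6 + F))
R = 200/3 (R = (-8*3/(6 + 3))*(5*(-1 - 1*4)) = (-8*3/9)*(5*(-1 - 4)) = (-8*3*1/9)*(5*(-5)) = -8/3*(-25) = 200/3 ≈ 66.667)
((1 + 3)**2*R)**2 = ((1 + 3)**2*(200/3))**2 = (4**2*(200/3))**2 = (16*(200/3))**2 = (3200/3)**2 = 10240000/9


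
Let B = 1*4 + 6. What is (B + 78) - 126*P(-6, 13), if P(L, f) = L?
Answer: 844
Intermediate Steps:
B = 10 (B = 4 + 6 = 10)
(B + 78) - 126*P(-6, 13) = (10 + 78) - 126*(-6) = 88 + 756 = 844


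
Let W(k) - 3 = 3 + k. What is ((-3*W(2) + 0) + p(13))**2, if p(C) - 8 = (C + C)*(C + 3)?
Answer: 160000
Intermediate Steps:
W(k) = 6 + k (W(k) = 3 + (3 + k) = 6 + k)
p(C) = 8 + 2*C*(3 + C) (p(C) = 8 + (C + C)*(C + 3) = 8 + (2*C)*(3 + C) = 8 + 2*C*(3 + C))
((-3*W(2) + 0) + p(13))**2 = ((-3*(6 + 2) + 0) + (8 + 2*13**2 + 6*13))**2 = ((-3*8 + 0) + (8 + 2*169 + 78))**2 = ((-24 + 0) + (8 + 338 + 78))**2 = (-24 + 424)**2 = 400**2 = 160000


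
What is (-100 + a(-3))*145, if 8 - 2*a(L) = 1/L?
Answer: -83375/6 ≈ -13896.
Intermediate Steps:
a(L) = 4 - 1/(2*L)
(-100 + a(-3))*145 = (-100 + (4 - 1/2/(-3)))*145 = (-100 + (4 - 1/2*(-1/3)))*145 = (-100 + (4 + 1/6))*145 = (-100 + 25/6)*145 = -575/6*145 = -83375/6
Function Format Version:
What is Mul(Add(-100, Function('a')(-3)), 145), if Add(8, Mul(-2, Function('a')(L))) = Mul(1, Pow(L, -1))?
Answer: Rational(-83375, 6) ≈ -13896.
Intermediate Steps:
Function('a')(L) = Add(4, Mul(Rational(-1, 2), Pow(L, -1))) (Function('a')(L) = Add(4, Mul(Rational(-1, 2), Mul(1, Pow(L, -1)))) = Add(4, Mul(Rational(-1, 2), Pow(L, -1))))
Mul(Add(-100, Function('a')(-3)), 145) = Mul(Add(-100, Add(4, Mul(Rational(-1, 2), Pow(-3, -1)))), 145) = Mul(Add(-100, Add(4, Mul(Rational(-1, 2), Rational(-1, 3)))), 145) = Mul(Add(-100, Add(4, Rational(1, 6))), 145) = Mul(Add(-100, Rational(25, 6)), 145) = Mul(Rational(-575, 6), 145) = Rational(-83375, 6)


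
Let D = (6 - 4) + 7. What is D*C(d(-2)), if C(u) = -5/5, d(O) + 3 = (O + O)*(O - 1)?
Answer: -9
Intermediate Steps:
d(O) = -3 + 2*O*(-1 + O) (d(O) = -3 + (O + O)*(O - 1) = -3 + (2*O)*(-1 + O) = -3 + 2*O*(-1 + O))
C(u) = -1 (C(u) = -5*1/5 = -1)
D = 9 (D = 2 + 7 = 9)
D*C(d(-2)) = 9*(-1) = -9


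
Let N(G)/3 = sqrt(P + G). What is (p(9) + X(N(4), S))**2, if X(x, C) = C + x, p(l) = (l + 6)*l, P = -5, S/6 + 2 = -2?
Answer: 12312 + 666*I ≈ 12312.0 + 666.0*I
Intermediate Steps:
S = -24 (S = -12 + 6*(-2) = -12 - 12 = -24)
p(l) = l*(6 + l) (p(l) = (6 + l)*l = l*(6 + l))
N(G) = 3*sqrt(-5 + G)
(p(9) + X(N(4), S))**2 = (9*(6 + 9) + (-24 + 3*sqrt(-5 + 4)))**2 = (9*15 + (-24 + 3*sqrt(-1)))**2 = (135 + (-24 + 3*I))**2 = (111 + 3*I)**2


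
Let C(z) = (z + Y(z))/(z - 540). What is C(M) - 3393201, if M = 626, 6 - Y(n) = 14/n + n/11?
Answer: -1004718049737/296098 ≈ -3.3932e+6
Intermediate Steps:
Y(n) = 6 - 14/n - n/11 (Y(n) = 6 - (14/n + n/11) = 6 + (-14/n - n/11) = 6 - 14/n - n/11)
C(z) = (6 - 14/z + 10*z/11)/(-540 + z) (C(z) = (z + (6 - 14/z - z/11))/(z - 540) = (6 - 14/z + 10*z/11)/(-540 + z))
C(M) - 3393201 = (2/11)*(-77 + 626*(33 + 5*626))/(626*(-540 + 626)) - 3393201 = (2/11)*(1/626)*(-77 + 626*(33 + 3130))/86 - 3393201 = (2/11)*(1/626)*(1/86)*(-77 + 626*3163) - 3393201 = (2/11)*(1/626)*(1/86)*(-77 + 1980038) - 3393201 = (2/11)*(1/626)*(1/86)*1979961 - 3393201 = 1979961/296098 - 3393201 = -1004718049737/296098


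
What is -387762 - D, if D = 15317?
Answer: -403079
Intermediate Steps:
-387762 - D = -387762 - 1*15317 = -387762 - 15317 = -403079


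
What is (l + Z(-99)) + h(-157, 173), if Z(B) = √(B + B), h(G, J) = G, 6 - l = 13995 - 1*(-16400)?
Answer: -30546 + 3*I*√22 ≈ -30546.0 + 14.071*I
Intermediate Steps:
l = -30389 (l = 6 - (13995 - 1*(-16400)) = 6 - (13995 + 16400) = 6 - 1*30395 = 6 - 30395 = -30389)
Z(B) = √2*√B (Z(B) = √(2*B) = √2*√B)
(l + Z(-99)) + h(-157, 173) = (-30389 + √2*√(-99)) - 157 = (-30389 + √2*(3*I*√11)) - 157 = (-30389 + 3*I*√22) - 157 = -30546 + 3*I*√22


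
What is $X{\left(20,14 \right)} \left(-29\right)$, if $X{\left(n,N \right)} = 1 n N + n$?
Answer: $-8700$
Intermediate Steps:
$X{\left(n,N \right)} = n + N n$ ($X{\left(n,N \right)} = n N + n = N n + n = n + N n$)
$X{\left(20,14 \right)} \left(-29\right) = 20 \left(1 + 14\right) \left(-29\right) = 20 \cdot 15 \left(-29\right) = 300 \left(-29\right) = -8700$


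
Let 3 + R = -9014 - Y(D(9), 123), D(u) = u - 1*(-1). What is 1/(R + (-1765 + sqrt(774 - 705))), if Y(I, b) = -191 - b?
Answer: -10468/109578955 - sqrt(69)/109578955 ≈ -9.5605e-5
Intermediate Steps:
D(u) = 1 + u (D(u) = u + 1 = 1 + u)
R = -8703 (R = -3 + (-9014 - (-191 - 1*123)) = -3 + (-9014 - (-191 - 123)) = -3 + (-9014 - 1*(-314)) = -3 + (-9014 + 314) = -3 - 8700 = -8703)
1/(R + (-1765 + sqrt(774 - 705))) = 1/(-8703 + (-1765 + sqrt(774 - 705))) = 1/(-8703 + (-1765 + sqrt(69))) = 1/(-10468 + sqrt(69))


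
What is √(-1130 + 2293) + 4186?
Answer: 4186 + √1163 ≈ 4220.1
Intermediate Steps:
√(-1130 + 2293) + 4186 = √1163 + 4186 = 4186 + √1163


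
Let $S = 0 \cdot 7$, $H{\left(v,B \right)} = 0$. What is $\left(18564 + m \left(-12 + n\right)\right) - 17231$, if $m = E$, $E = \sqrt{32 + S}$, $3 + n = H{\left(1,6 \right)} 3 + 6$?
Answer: $1333 - 36 \sqrt{2} \approx 1282.1$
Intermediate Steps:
$n = 3$ ($n = -3 + \left(0 \cdot 3 + 6\right) = -3 + \left(0 + 6\right) = -3 + 6 = 3$)
$S = 0$
$E = 4 \sqrt{2}$ ($E = \sqrt{32 + 0} = \sqrt{32} = 4 \sqrt{2} \approx 5.6569$)
$m = 4 \sqrt{2} \approx 5.6569$
$\left(18564 + m \left(-12 + n\right)\right) - 17231 = \left(18564 + 4 \sqrt{2} \left(-12 + 3\right)\right) - 17231 = \left(18564 + 4 \sqrt{2} \left(-9\right)\right) - 17231 = \left(18564 - 36 \sqrt{2}\right) - 17231 = 1333 - 36 \sqrt{2}$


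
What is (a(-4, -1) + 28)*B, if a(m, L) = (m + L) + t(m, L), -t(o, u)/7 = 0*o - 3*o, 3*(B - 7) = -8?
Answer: -793/3 ≈ -264.33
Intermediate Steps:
B = 13/3 (B = 7 + (⅓)*(-8) = 7 - 8/3 = 13/3 ≈ 4.3333)
t(o, u) = 21*o (t(o, u) = -7*(0*o - 3*o) = -7*(0 - 3*o) = -(-21)*o = 21*o)
a(m, L) = L + 22*m (a(m, L) = (m + L) + 21*m = (L + m) + 21*m = L + 22*m)
(a(-4, -1) + 28)*B = ((-1 + 22*(-4)) + 28)*(13/3) = ((-1 - 88) + 28)*(13/3) = (-89 + 28)*(13/3) = -61*13/3 = -793/3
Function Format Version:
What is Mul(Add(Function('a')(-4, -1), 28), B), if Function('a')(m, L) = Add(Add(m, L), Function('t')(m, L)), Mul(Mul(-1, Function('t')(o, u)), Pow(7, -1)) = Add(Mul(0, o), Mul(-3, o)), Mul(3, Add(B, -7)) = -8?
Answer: Rational(-793, 3) ≈ -264.33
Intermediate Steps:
B = Rational(13, 3) (B = Add(7, Mul(Rational(1, 3), -8)) = Add(7, Rational(-8, 3)) = Rational(13, 3) ≈ 4.3333)
Function('t')(o, u) = Mul(21, o) (Function('t')(o, u) = Mul(-7, Add(Mul(0, o), Mul(-3, o))) = Mul(-7, Add(0, Mul(-3, o))) = Mul(-7, Mul(-3, o)) = Mul(21, o))
Function('a')(m, L) = Add(L, Mul(22, m)) (Function('a')(m, L) = Add(Add(m, L), Mul(21, m)) = Add(Add(L, m), Mul(21, m)) = Add(L, Mul(22, m)))
Mul(Add(Function('a')(-4, -1), 28), B) = Mul(Add(Add(-1, Mul(22, -4)), 28), Rational(13, 3)) = Mul(Add(Add(-1, -88), 28), Rational(13, 3)) = Mul(Add(-89, 28), Rational(13, 3)) = Mul(-61, Rational(13, 3)) = Rational(-793, 3)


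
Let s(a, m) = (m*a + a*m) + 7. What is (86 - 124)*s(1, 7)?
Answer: -798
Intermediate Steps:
s(a, m) = 7 + 2*a*m (s(a, m) = (a*m + a*m) + 7 = 2*a*m + 7 = 7 + 2*a*m)
(86 - 124)*s(1, 7) = (86 - 124)*(7 + 2*1*7) = -38*(7 + 14) = -38*21 = -798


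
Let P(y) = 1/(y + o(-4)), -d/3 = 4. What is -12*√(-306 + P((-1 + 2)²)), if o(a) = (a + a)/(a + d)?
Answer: -8*I*√687 ≈ -209.69*I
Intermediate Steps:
d = -12 (d = -3*4 = -12)
o(a) = 2*a/(-12 + a) (o(a) = (a + a)/(a - 12) = (2*a)/(-12 + a) = 2*a/(-12 + a))
P(y) = 1/(½ + y) (P(y) = 1/(y + 2*(-4)/(-12 - 4)) = 1/(y + 2*(-4)/(-16)) = 1/(y + 2*(-4)*(-1/16)) = 1/(y + ½) = 1/(½ + y))
-12*√(-306 + P((-1 + 2)²)) = -12*√(-306 + 2/(1 + 2*(-1 + 2)²)) = -12*√(-306 + 2/(1 + 2*1²)) = -12*√(-306 + 2/(1 + 2*1)) = -12*√(-306 + 2/(1 + 2)) = -12*√(-306 + 2/3) = -12*√(-306 + 2*(⅓)) = -12*√(-306 + ⅔) = -8*I*√687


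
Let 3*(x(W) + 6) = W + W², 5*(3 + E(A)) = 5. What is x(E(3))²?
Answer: 256/9 ≈ 28.444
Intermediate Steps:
E(A) = -2 (E(A) = -3 + (⅕)*5 = -3 + 1 = -2)
x(W) = -6 + W/3 + W²/3 (x(W) = -6 + (W + W²)/3 = -6 + (W/3 + W²/3) = -6 + W/3 + W²/3)
x(E(3))² = (-6 + (⅓)*(-2) + (⅓)*(-2)²)² = (-6 - ⅔ + (⅓)*4)² = (-6 - ⅔ + 4/3)² = (-16/3)² = 256/9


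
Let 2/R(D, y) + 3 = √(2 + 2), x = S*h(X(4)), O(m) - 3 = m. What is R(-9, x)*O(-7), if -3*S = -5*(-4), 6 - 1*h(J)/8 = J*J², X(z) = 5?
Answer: 8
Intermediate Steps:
O(m) = 3 + m
h(J) = 48 - 8*J³ (h(J) = 48 - 8*J*J² = 48 - 8*J³)
S = -20/3 (S = -(-5)*(-4)/3 = -⅓*20 = -20/3 ≈ -6.6667)
x = 19040/3 (x = -20*(48 - 8*5³)/3 = -20*(48 - 8*125)/3 = -20*(48 - 1000)/3 = -20/3*(-952) = 19040/3 ≈ 6346.7)
R(D, y) = -2 (R(D, y) = 2/(-3 + √(2 + 2)) = 2/(-3 + √4) = 2/(-3 + 2) = 2/(-1) = 2*(-1) = -2)
R(-9, x)*O(-7) = -2*(3 - 7) = -2*(-4) = 8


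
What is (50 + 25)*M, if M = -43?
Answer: -3225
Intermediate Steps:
(50 + 25)*M = (50 + 25)*(-43) = 75*(-43) = -3225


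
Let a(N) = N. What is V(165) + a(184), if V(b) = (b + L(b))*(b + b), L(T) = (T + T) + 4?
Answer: 164854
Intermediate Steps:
L(T) = 4 + 2*T (L(T) = 2*T + 4 = 4 + 2*T)
V(b) = 2*b*(4 + 3*b) (V(b) = (b + (4 + 2*b))*(b + b) = (4 + 3*b)*(2*b) = 2*b*(4 + 3*b))
V(165) + a(184) = 2*165*(4 + 3*165) + 184 = 2*165*(4 + 495) + 184 = 2*165*499 + 184 = 164670 + 184 = 164854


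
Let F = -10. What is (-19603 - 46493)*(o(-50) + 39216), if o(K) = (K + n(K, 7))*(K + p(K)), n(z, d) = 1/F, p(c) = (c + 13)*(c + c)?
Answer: 9494624304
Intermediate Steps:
p(c) = 2*c*(13 + c) (p(c) = (13 + c)*(2*c) = 2*c*(13 + c))
n(z, d) = -⅒ (n(z, d) = 1/(-10) = -⅒)
o(K) = (-⅒ + K)*(K + 2*K*(13 + K)) (o(K) = (K - ⅒)*(K + 2*K*(13 + K)) = (-⅒ + K)*(K + 2*K*(13 + K)))
(-19603 - 46493)*(o(-50) + 39216) = (-19603 - 46493)*((⅒)*(-50)*(-27 + 20*(-50)² + 268*(-50)) + 39216) = -66096*((⅒)*(-50)*(-27 + 20*2500 - 13400) + 39216) = -66096*((⅒)*(-50)*(-27 + 50000 - 13400) + 39216) = -66096*((⅒)*(-50)*36573 + 39216) = -66096*(-182865 + 39216) = -66096*(-143649) = 9494624304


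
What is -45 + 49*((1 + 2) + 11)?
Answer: 641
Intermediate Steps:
-45 + 49*((1 + 2) + 11) = -45 + 49*(3 + 11) = -45 + 49*14 = -45 + 686 = 641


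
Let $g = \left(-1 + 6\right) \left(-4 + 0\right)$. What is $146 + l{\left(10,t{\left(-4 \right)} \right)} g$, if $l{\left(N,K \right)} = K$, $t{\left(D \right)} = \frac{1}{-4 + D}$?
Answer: $\frac{297}{2} \approx 148.5$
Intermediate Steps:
$g = -20$ ($g = 5 \left(-4\right) = -20$)
$146 + l{\left(10,t{\left(-4 \right)} \right)} g = 146 + \frac{1}{-4 - 4} \left(-20\right) = 146 + \frac{1}{-8} \left(-20\right) = 146 - - \frac{5}{2} = 146 + \frac{5}{2} = \frac{297}{2}$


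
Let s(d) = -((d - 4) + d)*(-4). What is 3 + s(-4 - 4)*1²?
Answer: -77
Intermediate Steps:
s(d) = -16 + 8*d (s(d) = -((-4 + d) + d)*(-4) = -(-4 + 2*d)*(-4) = (4 - 2*d)*(-4) = -16 + 8*d)
3 + s(-4 - 4)*1² = 3 + (-16 + 8*(-4 - 4))*1² = 3 + (-16 + 8*(-8))*1 = 3 + (-16 - 64)*1 = 3 - 80*1 = 3 - 80 = -77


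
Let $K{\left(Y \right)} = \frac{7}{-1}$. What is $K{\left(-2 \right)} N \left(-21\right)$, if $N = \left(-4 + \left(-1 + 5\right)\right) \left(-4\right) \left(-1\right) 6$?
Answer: $0$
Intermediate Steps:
$K{\left(Y \right)} = -7$ ($K{\left(Y \right)} = 7 \left(-1\right) = -7$)
$N = 0$ ($N = \left(-4 + 4\right) 4 \cdot 6 = 0 \cdot 24 = 0$)
$K{\left(-2 \right)} N \left(-21\right) = \left(-7\right) 0 \left(-21\right) = 0 \left(-21\right) = 0$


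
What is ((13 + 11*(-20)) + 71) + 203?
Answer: 67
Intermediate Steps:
((13 + 11*(-20)) + 71) + 203 = ((13 - 220) + 71) + 203 = (-207 + 71) + 203 = -136 + 203 = 67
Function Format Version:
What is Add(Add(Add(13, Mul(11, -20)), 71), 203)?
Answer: 67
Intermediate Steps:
Add(Add(Add(13, Mul(11, -20)), 71), 203) = Add(Add(Add(13, -220), 71), 203) = Add(Add(-207, 71), 203) = Add(-136, 203) = 67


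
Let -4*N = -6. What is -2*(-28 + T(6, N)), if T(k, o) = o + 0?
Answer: 53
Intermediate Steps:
N = 3/2 (N = -¼*(-6) = 3/2 ≈ 1.5000)
T(k, o) = o
-2*(-28 + T(6, N)) = -2*(-28 + 3/2) = -2*(-53/2) = 53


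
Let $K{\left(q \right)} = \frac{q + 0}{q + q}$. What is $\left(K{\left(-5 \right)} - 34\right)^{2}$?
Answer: $\frac{4489}{4} \approx 1122.3$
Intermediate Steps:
$K{\left(q \right)} = \frac{1}{2}$ ($K{\left(q \right)} = \frac{q}{2 q} = q \frac{1}{2 q} = \frac{1}{2}$)
$\left(K{\left(-5 \right)} - 34\right)^{2} = \left(\frac{1}{2} - 34\right)^{2} = \left(- \frac{67}{2}\right)^{2} = \frac{4489}{4}$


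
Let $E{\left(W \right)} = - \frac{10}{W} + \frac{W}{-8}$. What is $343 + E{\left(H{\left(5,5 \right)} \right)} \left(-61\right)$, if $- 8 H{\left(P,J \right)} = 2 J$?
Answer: $- \frac{4945}{32} \approx -154.53$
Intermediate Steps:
$H{\left(P,J \right)} = - \frac{J}{4}$ ($H{\left(P,J \right)} = - \frac{2 J}{8} = - \frac{J}{4}$)
$E{\left(W \right)} = - \frac{10}{W} - \frac{W}{8}$ ($E{\left(W \right)} = - \frac{10}{W} + W \left(- \frac{1}{8}\right) = - \frac{10}{W} - \frac{W}{8}$)
$343 + E{\left(H{\left(5,5 \right)} \right)} \left(-61\right) = 343 + \left(- \frac{10}{\left(- \frac{1}{4}\right) 5} - \frac{\left(- \frac{1}{4}\right) 5}{8}\right) \left(-61\right) = 343 + \left(- \frac{10}{- \frac{5}{4}} - - \frac{5}{32}\right) \left(-61\right) = 343 + \left(\left(-10\right) \left(- \frac{4}{5}\right) + \frac{5}{32}\right) \left(-61\right) = 343 + \left(8 + \frac{5}{32}\right) \left(-61\right) = 343 + \frac{261}{32} \left(-61\right) = 343 - \frac{15921}{32} = - \frac{4945}{32}$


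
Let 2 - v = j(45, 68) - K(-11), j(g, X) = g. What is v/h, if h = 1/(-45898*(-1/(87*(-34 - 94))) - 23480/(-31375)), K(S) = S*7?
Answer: 117857647/291160 ≈ 404.79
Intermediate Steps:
K(S) = 7*S
v = -120 (v = 2 - (45 - 7*(-11)) = 2 - (45 - 1*(-77)) = 2 - (45 + 77) = 2 - 1*122 = 2 - 122 = -120)
h = -34939200/117857647 (h = 1/(-45898/((-87*(-128))) - 23480*(-1/31375)) = 1/(-45898/11136 + 4696/6275) = 1/(-45898*1/11136 + 4696/6275) = 1/(-22949/5568 + 4696/6275) = 1/(-117857647/34939200) = -34939200/117857647 ≈ -0.29645)
v/h = -120/(-34939200/117857647) = -120*(-117857647/34939200) = 117857647/291160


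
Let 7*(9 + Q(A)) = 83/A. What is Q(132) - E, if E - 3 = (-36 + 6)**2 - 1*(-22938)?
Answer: -22037317/924 ≈ -23850.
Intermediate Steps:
Q(A) = -9 + 83/(7*A) (Q(A) = -9 + (83/A)/7 = -9 + 83/(7*A))
E = 23841 (E = 3 + ((-36 + 6)**2 - 1*(-22938)) = 3 + ((-30)**2 + 22938) = 3 + (900 + 22938) = 3 + 23838 = 23841)
Q(132) - E = (-9 + (83/7)/132) - 1*23841 = (-9 + (83/7)*(1/132)) - 23841 = (-9 + 83/924) - 23841 = -8233/924 - 23841 = -22037317/924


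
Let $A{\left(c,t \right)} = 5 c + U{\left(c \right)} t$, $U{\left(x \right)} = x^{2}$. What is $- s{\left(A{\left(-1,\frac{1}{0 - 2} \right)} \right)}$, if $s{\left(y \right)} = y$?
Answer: $\frac{11}{2} \approx 5.5$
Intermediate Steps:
$A{\left(c,t \right)} = 5 c + t c^{2}$ ($A{\left(c,t \right)} = 5 c + c^{2} t = 5 c + t c^{2}$)
$- s{\left(A{\left(-1,\frac{1}{0 - 2} \right)} \right)} = - \left(-1\right) \left(5 - \frac{1}{0 - 2}\right) = - \left(-1\right) \left(5 - \frac{1}{-2}\right) = - \left(-1\right) \left(5 - - \frac{1}{2}\right) = - \left(-1\right) \left(5 + \frac{1}{2}\right) = - \frac{\left(-1\right) 11}{2} = \left(-1\right) \left(- \frac{11}{2}\right) = \frac{11}{2}$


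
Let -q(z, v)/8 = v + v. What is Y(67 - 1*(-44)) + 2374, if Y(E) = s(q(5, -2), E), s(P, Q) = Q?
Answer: 2485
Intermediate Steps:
q(z, v) = -16*v (q(z, v) = -8*(v + v) = -16*v)
Y(E) = E
Y(67 - 1*(-44)) + 2374 = (67 - 1*(-44)) + 2374 = (67 + 44) + 2374 = 111 + 2374 = 2485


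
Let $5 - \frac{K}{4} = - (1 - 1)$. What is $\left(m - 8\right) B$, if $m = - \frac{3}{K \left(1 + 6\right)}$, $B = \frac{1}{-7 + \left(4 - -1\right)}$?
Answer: $\frac{1123}{280} \approx 4.0107$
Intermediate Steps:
$K = 20$ ($K = 20 - 4 \left(- (1 - 1)\right) = 20 - 4 \left(\left(-1\right) 0\right) = 20 - 0 = 20 + 0 = 20$)
$B = - \frac{1}{2}$ ($B = \frac{1}{-7 + \left(4 + 1\right)} = \frac{1}{-7 + 5} = \frac{1}{-2} = - \frac{1}{2} \approx -0.5$)
$m = - \frac{3}{140}$ ($m = - \frac{3}{20 \left(1 + 6\right)} = - \frac{3}{20 \cdot 7} = - \frac{3}{140} \approx -0.021429$)
$\left(m - 8\right) B = \left(- \frac{3}{140} - 8\right) \left(- \frac{1}{2}\right) = \left(- \frac{1123}{140}\right) \left(- \frac{1}{2}\right) = \frac{1123}{280}$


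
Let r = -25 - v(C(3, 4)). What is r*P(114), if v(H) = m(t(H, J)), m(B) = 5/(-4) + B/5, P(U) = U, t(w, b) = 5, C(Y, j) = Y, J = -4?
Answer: -5643/2 ≈ -2821.5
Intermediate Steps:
m(B) = -5/4 + B/5 (m(B) = 5*(-¼) + B*(⅕) = -5/4 + B/5)
v(H) = -¼ (v(H) = -5/4 + (⅕)*5 = -5/4 + 1 = -¼)
r = -99/4 (r = -25 - 1*(-¼) = -25 + ¼ = -99/4 ≈ -24.750)
r*P(114) = -99/4*114 = -5643/2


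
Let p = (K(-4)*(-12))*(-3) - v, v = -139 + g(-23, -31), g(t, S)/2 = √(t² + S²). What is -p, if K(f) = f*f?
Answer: -715 + 2*√1490 ≈ -637.80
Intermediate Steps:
K(f) = f²
g(t, S) = 2*√(S² + t²) (g(t, S) = 2*√(t² + S²) = 2*√(S² + t²))
v = -139 + 2*√1490 (v = -139 + 2*√((-31)² + (-23)²) = -139 + 2*√(961 + 529) = -139 + 2*√1490 ≈ -61.799)
p = 715 - 2*√1490 (p = ((-4)²*(-12))*(-3) - (-139 + 2*√1490) = (16*(-12))*(-3) + (139 - 2*√1490) = -192*(-3) + (139 - 2*√1490) = 576 + (139 - 2*√1490) = 715 - 2*√1490 ≈ 637.80)
-p = -(715 - 2*√1490) = -715 + 2*√1490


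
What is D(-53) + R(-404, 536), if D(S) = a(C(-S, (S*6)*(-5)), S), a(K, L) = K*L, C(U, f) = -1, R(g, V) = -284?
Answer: -231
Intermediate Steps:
D(S) = -S
D(-53) + R(-404, 536) = -1*(-53) - 284 = 53 - 284 = -231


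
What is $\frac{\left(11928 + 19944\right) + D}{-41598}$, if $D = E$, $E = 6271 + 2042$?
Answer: $- \frac{4465}{4622} \approx -0.96603$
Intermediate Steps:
$E = 8313$
$D = 8313$
$\frac{\left(11928 + 19944\right) + D}{-41598} = \frac{\left(11928 + 19944\right) + 8313}{-41598} = \left(31872 + 8313\right) \left(- \frac{1}{41598}\right) = 40185 \left(- \frac{1}{41598}\right) = - \frac{4465}{4622}$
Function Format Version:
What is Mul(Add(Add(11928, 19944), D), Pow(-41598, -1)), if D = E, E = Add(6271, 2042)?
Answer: Rational(-4465, 4622) ≈ -0.96603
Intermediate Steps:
E = 8313
D = 8313
Mul(Add(Add(11928, 19944), D), Pow(-41598, -1)) = Mul(Add(Add(11928, 19944), 8313), Pow(-41598, -1)) = Mul(Add(31872, 8313), Rational(-1, 41598)) = Mul(40185, Rational(-1, 41598)) = Rational(-4465, 4622)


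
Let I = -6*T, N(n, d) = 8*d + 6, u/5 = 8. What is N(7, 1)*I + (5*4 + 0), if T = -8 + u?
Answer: -2668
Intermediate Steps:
u = 40 (u = 5*8 = 40)
N(n, d) = 6 + 8*d
T = 32 (T = -8 + 40 = 32)
I = -192 (I = -6*32 = -192)
N(7, 1)*I + (5*4 + 0) = (6 + 8*1)*(-192) + (5*4 + 0) = (6 + 8)*(-192) + (20 + 0) = 14*(-192) + 20 = -2688 + 20 = -2668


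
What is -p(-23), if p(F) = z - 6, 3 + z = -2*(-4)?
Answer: 1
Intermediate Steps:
z = 5 (z = -3 - 2*(-4) = -3 + 8 = 5)
p(F) = -1 (p(F) = 5 - 6 = -1)
-p(-23) = -1*(-1) = 1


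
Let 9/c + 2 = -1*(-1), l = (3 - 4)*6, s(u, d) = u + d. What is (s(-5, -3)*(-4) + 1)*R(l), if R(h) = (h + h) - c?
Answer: -99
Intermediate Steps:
s(u, d) = d + u
l = -6 (l = -1*6 = -6)
c = -9 (c = 9/(-2 - 1*(-1)) = 9/(-2 + 1) = 9/(-1) = 9*(-1) = -9)
R(h) = 9 + 2*h (R(h) = (h + h) - 1*(-9) = 2*h + 9 = 9 + 2*h)
(s(-5, -3)*(-4) + 1)*R(l) = ((-3 - 5)*(-4) + 1)*(9 + 2*(-6)) = (-8*(-4) + 1)*(9 - 12) = (32 + 1)*(-3) = 33*(-3) = -99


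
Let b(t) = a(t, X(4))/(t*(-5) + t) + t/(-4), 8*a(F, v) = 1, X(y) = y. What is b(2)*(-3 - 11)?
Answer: 231/32 ≈ 7.2188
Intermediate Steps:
a(F, v) = ⅛ (a(F, v) = (⅛)*1 = ⅛)
b(t) = -t/4 - 1/(32*t) (b(t) = 1/(8*(t*(-5) + t)) + t/(-4) = 1/(8*(-5*t + t)) + t*(-¼) = 1/(8*((-4*t))) - t/4 = (-1/(4*t))/8 - t/4 = -1/(32*t) - t/4 = -t/4 - 1/(32*t))
b(2)*(-3 - 11) = (-¼*2 - 1/32/2)*(-3 - 11) = (-½ - 1/32*½)*(-14) = (-½ - 1/64)*(-14) = -33/64*(-14) = 231/32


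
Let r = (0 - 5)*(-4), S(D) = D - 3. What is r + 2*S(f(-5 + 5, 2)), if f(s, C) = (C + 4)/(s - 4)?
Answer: 11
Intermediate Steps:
f(s, C) = (4 + C)/(-4 + s)
S(D) = -3 + D
r = 20 (r = -5*(-4) = 20)
r + 2*S(f(-5 + 5, 2)) = 20 + 2*(-3 + (4 + 2)/(-4 + (-5 + 5))) = 20 + 2*(-3 + 6/(-4 + 0)) = 20 + 2*(-3 + 6/(-4)) = 20 + 2*(-3 - ¼*6) = 20 + 2*(-3 - 3/2) = 20 + 2*(-9/2) = 20 - 9 = 11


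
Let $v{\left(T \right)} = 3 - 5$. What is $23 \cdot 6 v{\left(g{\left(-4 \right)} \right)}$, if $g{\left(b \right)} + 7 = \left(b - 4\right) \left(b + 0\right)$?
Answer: $-276$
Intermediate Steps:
$g{\left(b \right)} = -7 + b \left(-4 + b\right)$ ($g{\left(b \right)} = -7 + \left(b - 4\right) \left(b + 0\right) = -7 + \left(-4 + b\right) b = -7 + b \left(-4 + b\right)$)
$v{\left(T \right)} = -2$ ($v{\left(T \right)} = 3 - 5 = -2$)
$23 \cdot 6 v{\left(g{\left(-4 \right)} \right)} = 23 \cdot 6 \left(-2\right) = 138 \left(-2\right) = -276$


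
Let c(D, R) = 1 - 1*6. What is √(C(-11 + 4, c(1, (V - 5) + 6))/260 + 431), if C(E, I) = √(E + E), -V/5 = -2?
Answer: √(7283900 + 65*I*√14)/130 ≈ 20.761 + 0.00034659*I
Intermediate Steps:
V = 10 (V = -5*(-2) = 10)
c(D, R) = -5 (c(D, R) = 1 - 6 = -5)
C(E, I) = √2*√E (C(E, I) = √(2*E) = √2*√E)
√(C(-11 + 4, c(1, (V - 5) + 6))/260 + 431) = √((√2*√(-11 + 4))/260 + 431) = √((√2*√(-7))*(1/260) + 431) = √((√2*(I*√7))*(1/260) + 431) = √((I*√14)*(1/260) + 431) = √(I*√14/260 + 431) = √(431 + I*√14/260)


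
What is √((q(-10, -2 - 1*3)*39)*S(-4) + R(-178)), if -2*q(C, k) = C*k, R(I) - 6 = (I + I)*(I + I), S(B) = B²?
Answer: √111142 ≈ 333.38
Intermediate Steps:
R(I) = 6 + 4*I² (R(I) = 6 + (I + I)*(I + I) = 6 + (2*I)*(2*I) = 6 + 4*I²)
q(C, k) = -C*k/2
√((q(-10, -2 - 1*3)*39)*S(-4) + R(-178)) = √((-½*(-10)*(-2 - 1*3)*39)*(-4)² + (6 + 4*(-178)²)) = √((-½*(-10)*(-2 - 3)*39)*16 + (6 + 4*31684)) = √((-½*(-10)*(-5)*39)*16 + (6 + 126736)) = √(-25*39*16 + 126742) = √(-975*16 + 126742) = √(-15600 + 126742) = √111142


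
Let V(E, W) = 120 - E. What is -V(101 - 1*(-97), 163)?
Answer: 78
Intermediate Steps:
-V(101 - 1*(-97), 163) = -(120 - (101 - 1*(-97))) = -(120 - (101 + 97)) = -(120 - 1*198) = -(120 - 198) = -1*(-78) = 78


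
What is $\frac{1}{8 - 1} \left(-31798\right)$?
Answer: $- \frac{31798}{7} \approx -4542.6$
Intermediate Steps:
$\frac{1}{8 - 1} \left(-31798\right) = \frac{1}{7} \left(-31798\right) = - \frac{31798}{7}$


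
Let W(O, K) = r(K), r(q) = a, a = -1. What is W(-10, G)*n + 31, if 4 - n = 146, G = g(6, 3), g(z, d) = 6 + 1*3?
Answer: 173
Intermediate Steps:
g(z, d) = 9 (g(z, d) = 6 + 3 = 9)
G = 9
n = -142 (n = 4 - 1*146 = 4 - 146 = -142)
r(q) = -1
W(O, K) = -1
W(-10, G)*n + 31 = -1*(-142) + 31 = 142 + 31 = 173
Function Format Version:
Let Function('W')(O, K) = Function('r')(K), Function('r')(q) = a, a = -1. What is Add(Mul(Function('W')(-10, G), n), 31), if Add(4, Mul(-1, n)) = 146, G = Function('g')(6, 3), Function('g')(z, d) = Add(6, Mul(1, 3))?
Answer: 173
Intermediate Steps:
Function('g')(z, d) = 9 (Function('g')(z, d) = Add(6, 3) = 9)
G = 9
n = -142 (n = Add(4, Mul(-1, 146)) = Add(4, -146) = -142)
Function('r')(q) = -1
Function('W')(O, K) = -1
Add(Mul(Function('W')(-10, G), n), 31) = Add(Mul(-1, -142), 31) = Add(142, 31) = 173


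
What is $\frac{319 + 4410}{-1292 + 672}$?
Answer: $- \frac{4729}{620} \approx -7.6274$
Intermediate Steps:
$\frac{319 + 4410}{-1292 + 672} = \frac{4729}{-620} = 4729 \left(- \frac{1}{620}\right) = - \frac{4729}{620}$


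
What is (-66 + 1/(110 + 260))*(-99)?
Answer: 2417481/370 ≈ 6533.7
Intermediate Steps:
(-66 + 1/(110 + 260))*(-99) = (-66 + 1/370)*(-99) = -24419/370*(-99) = 2417481/370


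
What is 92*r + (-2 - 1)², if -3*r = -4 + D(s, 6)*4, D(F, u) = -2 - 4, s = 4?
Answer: 2603/3 ≈ 867.67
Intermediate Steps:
D(F, u) = -6
r = 28/3 (r = -(-4 - 6*4)/3 = -(-4 - 24)/3 = -⅓*(-28) = 28/3 ≈ 9.3333)
92*r + (-2 - 1)² = 92*(28/3) + (-2 - 1)² = 2576/3 + (-3)² = 2576/3 + 9 = 2603/3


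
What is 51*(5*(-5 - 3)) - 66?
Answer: -2106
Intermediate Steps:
51*(5*(-5 - 3)) - 66 = 51*(5*(-8)) - 66 = 51*(-40) - 66 = -2040 - 66 = -2106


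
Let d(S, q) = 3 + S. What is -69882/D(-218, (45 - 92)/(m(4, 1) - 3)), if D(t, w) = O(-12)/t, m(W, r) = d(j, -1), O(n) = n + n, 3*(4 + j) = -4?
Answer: -1269523/2 ≈ -6.3476e+5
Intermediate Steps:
j = -16/3 (j = -4 + (⅓)*(-4) = -4 - 4/3 = -16/3 ≈ -5.3333)
O(n) = 2*n
m(W, r) = -7/3 (m(W, r) = 3 - 16/3 = -7/3)
D(t, w) = -24/t (D(t, w) = (2*(-12))/t = -24/t)
-69882/D(-218, (45 - 92)/(m(4, 1) - 3)) = -69882/((-24/(-218))) = -69882/((-24*(-1/218))) = -69882/12/109 = -69882*109/12 = -1269523/2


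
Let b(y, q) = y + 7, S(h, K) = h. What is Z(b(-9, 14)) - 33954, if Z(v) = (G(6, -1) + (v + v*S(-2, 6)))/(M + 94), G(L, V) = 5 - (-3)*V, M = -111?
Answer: -577222/17 ≈ -33954.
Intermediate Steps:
b(y, q) = 7 + y
G(L, V) = 5 + 3*V
Z(v) = -2/17 + v/17 (Z(v) = ((5 + 3*(-1)) + (v + v*(-2)))/(-111 + 94) = ((5 - 3) + (v - 2*v))/(-17) = (2 - v)*(-1/17) = -2/17 + v/17)
Z(b(-9, 14)) - 33954 = (-2/17 + (7 - 9)/17) - 33954 = (-2/17 + (1/17)*(-2)) - 33954 = (-2/17 - 2/17) - 33954 = -4/17 - 33954 = -577222/17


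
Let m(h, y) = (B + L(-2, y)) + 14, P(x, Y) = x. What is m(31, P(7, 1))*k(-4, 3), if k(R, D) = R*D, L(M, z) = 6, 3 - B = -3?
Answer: -312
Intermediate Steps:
B = 6 (B = 3 - 1*(-3) = 3 + 3 = 6)
k(R, D) = D*R
m(h, y) = 26 (m(h, y) = (6 + 6) + 14 = 12 + 14 = 26)
m(31, P(7, 1))*k(-4, 3) = 26*(3*(-4)) = 26*(-12) = -312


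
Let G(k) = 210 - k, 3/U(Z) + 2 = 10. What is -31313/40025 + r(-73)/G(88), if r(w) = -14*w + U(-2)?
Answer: 296802987/39064400 ≈ 7.5978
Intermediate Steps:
U(Z) = 3/8 (U(Z) = 3/(-2 + 10) = 3/8)
r(w) = 3/8 - 14*w (r(w) = -14*w + 3/8 = 3/8 - 14*w)
-31313/40025 + r(-73)/G(88) = -31313/40025 + (3/8 - 14*(-73))/(210 - 1*88) = -31313*1/40025 + (3/8 + 1022)/(210 - 88) = -31313/40025 + (8179/8)/122 = -31313/40025 + (8179/8)*(1/122) = -31313/40025 + 8179/976 = 296802987/39064400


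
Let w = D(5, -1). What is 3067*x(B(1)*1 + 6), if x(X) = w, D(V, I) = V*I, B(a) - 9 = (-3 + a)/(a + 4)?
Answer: -15335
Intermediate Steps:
B(a) = 9 + (-3 + a)/(4 + a) (B(a) = 9 + (-3 + a)/(a + 4) = 9 + (-3 + a)/(4 + a))
D(V, I) = I*V
w = -5 (w = -1*5 = -5)
x(X) = -5
3067*x(B(1)*1 + 6) = 3067*(-5) = -15335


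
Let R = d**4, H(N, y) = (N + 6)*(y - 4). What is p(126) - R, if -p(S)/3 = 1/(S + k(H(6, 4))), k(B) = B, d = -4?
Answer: -10753/42 ≈ -256.02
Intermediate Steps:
H(N, y) = (-4 + y)*(6 + N) (H(N, y) = (6 + N)*(-4 + y) = (-4 + y)*(6 + N))
p(S) = -3/S (p(S) = -3/(S + (-24 - 4*6 + 6*4 + 6*4)) = -3/(S + (-24 - 24 + 24 + 24)) = -3/(S + 0) = -3/S)
R = 256 (R = (-4)**4 = 256)
p(126) - R = -3/126 - 1*256 = -3*1/126 - 256 = -1/42 - 256 = -10753/42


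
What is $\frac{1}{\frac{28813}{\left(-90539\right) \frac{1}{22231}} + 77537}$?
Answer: $\frac{90539}{6379580640} \approx 1.4192 \cdot 10^{-5}$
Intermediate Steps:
$\frac{1}{\frac{28813}{\left(-90539\right) \frac{1}{22231}} + 77537} = \frac{1}{\frac{28813}{- \frac{90539}{22231}} + 77537} = \frac{1}{28813 \left(- \frac{22231}{90539}\right) + 77537} = \frac{1}{- \frac{640541803}{90539} + 77537} = \frac{1}{\frac{6379580640}{90539}} = \frac{90539}{6379580640}$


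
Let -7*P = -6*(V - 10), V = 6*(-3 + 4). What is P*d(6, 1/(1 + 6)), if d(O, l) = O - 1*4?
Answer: -48/7 ≈ -6.8571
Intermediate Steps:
d(O, l) = -4 + O (d(O, l) = O - 4 = -4 + O)
V = 6 (V = 6*1 = 6)
P = -24/7 (P = -(-6)*(6 - 10)/7 = -(-6)*(-4)/7 = -⅐*24 = -24/7 ≈ -3.4286)
P*d(6, 1/(1 + 6)) = -24*(-4 + 6)/7 = -24/7*2 = -48/7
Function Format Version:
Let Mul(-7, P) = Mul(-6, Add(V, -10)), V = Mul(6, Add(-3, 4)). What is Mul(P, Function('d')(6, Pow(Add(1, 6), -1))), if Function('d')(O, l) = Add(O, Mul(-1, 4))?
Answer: Rational(-48, 7) ≈ -6.8571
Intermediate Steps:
Function('d')(O, l) = Add(-4, O) (Function('d')(O, l) = Add(O, -4) = Add(-4, O))
V = 6 (V = Mul(6, 1) = 6)
P = Rational(-24, 7) (P = Mul(Rational(-1, 7), Mul(-6, Add(6, -10))) = Mul(Rational(-1, 7), Mul(-6, -4)) = Mul(Rational(-1, 7), 24) = Rational(-24, 7) ≈ -3.4286)
Mul(P, Function('d')(6, Pow(Add(1, 6), -1))) = Mul(Rational(-24, 7), Add(-4, 6)) = Mul(Rational(-24, 7), 2) = Rational(-48, 7)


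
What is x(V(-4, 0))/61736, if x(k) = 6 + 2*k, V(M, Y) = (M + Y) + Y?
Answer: -1/30868 ≈ -3.2396e-5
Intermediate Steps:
V(M, Y) = M + 2*Y
x(V(-4, 0))/61736 = (6 + 2*(-4 + 2*0))/61736 = (6 + 2*(-4 + 0))*(1/61736) = (6 + 2*(-4))*(1/61736) = (6 - 8)*(1/61736) = -2*1/61736 = -1/30868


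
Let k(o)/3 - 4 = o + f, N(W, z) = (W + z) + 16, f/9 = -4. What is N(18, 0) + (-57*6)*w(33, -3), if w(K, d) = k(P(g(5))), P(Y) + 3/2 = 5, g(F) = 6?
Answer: 29275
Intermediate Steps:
f = -36 (f = 9*(-4) = -36)
N(W, z) = 16 + W + z
P(Y) = 7/2 (P(Y) = -3/2 + 5 = 7/2)
k(o) = -96 + 3*o (k(o) = 12 + 3*(o - 36) = 12 + 3*(-36 + o) = 12 + (-108 + 3*o) = -96 + 3*o)
w(K, d) = -171/2 (w(K, d) = -96 + 3*(7/2) = -96 + 21/2 = -171/2)
N(18, 0) + (-57*6)*w(33, -3) = (16 + 18 + 0) - 57*6*(-171/2) = 34 - 342*(-171/2) = 34 + 29241 = 29275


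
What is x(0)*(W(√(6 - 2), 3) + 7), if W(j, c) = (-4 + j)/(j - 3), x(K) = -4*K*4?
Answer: 0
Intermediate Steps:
x(K) = -16*K
W(j, c) = (-4 + j)/(-3 + j)
x(0)*(W(√(6 - 2), 3) + 7) = (-16*0)*((-4 + √(6 - 2))/(-3 + √(6 - 2)) + 7) = 0*((-4 + √4)/(-3 + √4) + 7) = 0*((-4 + 2)/(-3 + 2) + 7) = 0*(-2/(-1) + 7) = 0*(-1*(-2) + 7) = 0*(2 + 7) = 0*9 = 0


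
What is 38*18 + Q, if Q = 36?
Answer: 720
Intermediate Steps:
38*18 + Q = 38*18 + 36 = 684 + 36 = 720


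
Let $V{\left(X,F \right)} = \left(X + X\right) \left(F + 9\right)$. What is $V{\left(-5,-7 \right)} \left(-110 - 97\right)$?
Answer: $4140$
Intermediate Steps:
$V{\left(X,F \right)} = 2 X \left(9 + F\right)$
$V{\left(-5,-7 \right)} \left(-110 - 97\right) = 2 \left(-5\right) \left(9 - 7\right) \left(-110 - 97\right) = 2 \left(-5\right) 2 \left(-207\right) = \left(-20\right) \left(-207\right) = 4140$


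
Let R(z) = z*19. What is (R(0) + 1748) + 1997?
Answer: 3745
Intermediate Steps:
R(z) = 19*z
(R(0) + 1748) + 1997 = (19*0 + 1748) + 1997 = (0 + 1748) + 1997 = 1748 + 1997 = 3745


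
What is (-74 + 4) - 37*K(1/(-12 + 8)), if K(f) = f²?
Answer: -1157/16 ≈ -72.313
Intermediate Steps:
(-74 + 4) - 37*K(1/(-12 + 8)) = (-74 + 4) - 37/(-12 + 8)² = -70 - 37*(1/(-4))² = -70 - 37*(-¼)² = -70 - 37*1/16 = -70 - 37/16 = -1157/16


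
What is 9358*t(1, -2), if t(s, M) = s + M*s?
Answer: -9358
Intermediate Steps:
9358*t(1, -2) = 9358*(1*(1 - 2)) = 9358*(1*(-1)) = 9358*(-1) = -9358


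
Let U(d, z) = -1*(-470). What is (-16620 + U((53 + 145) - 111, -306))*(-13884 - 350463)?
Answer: 5884204050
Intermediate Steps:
U(d, z) = 470
(-16620 + U((53 + 145) - 111, -306))*(-13884 - 350463) = (-16620 + 470)*(-13884 - 350463) = -16150*(-364347) = 5884204050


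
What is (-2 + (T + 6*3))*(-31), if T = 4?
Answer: -620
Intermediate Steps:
(-2 + (T + 6*3))*(-31) = (-2 + (4 + 6*3))*(-31) = (-2 + (4 + 18))*(-31) = (-2 + 22)*(-31) = 20*(-31) = -620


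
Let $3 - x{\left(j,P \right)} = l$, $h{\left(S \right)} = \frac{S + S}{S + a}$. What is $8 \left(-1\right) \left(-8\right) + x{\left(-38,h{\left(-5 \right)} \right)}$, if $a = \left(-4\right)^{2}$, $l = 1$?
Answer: $66$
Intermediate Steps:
$a = 16$
$h{\left(S \right)} = \frac{2 S}{16 + S}$ ($h{\left(S \right)} = \frac{S + S}{S + 16} = \frac{2 S}{16 + S}$)
$x{\left(j,P \right)} = 2$ ($x{\left(j,P \right)} = 3 - 1 = 2$)
$8 \left(-1\right) \left(-8\right) + x{\left(-38,h{\left(-5 \right)} \right)} = 8 \left(-1\right) \left(-8\right) + 2 = \left(-8\right) \left(-8\right) + 2 = 64 + 2 = 66$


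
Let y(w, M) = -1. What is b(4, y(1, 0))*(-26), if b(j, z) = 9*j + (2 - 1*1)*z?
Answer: -910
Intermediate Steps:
b(j, z) = z + 9*j (b(j, z) = 9*j + (2 - 1)*z = 9*j + 1*z = 9*j + z = z + 9*j)
b(4, y(1, 0))*(-26) = (-1 + 9*4)*(-26) = (-1 + 36)*(-26) = 35*(-26) = -910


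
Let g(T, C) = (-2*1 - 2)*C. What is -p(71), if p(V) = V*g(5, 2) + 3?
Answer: 565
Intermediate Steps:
g(T, C) = -4*C (g(T, C) = (-2 - 2)*C = -4*C)
p(V) = 3 - 8*V (p(V) = V*(-4*2) + 3 = V*(-8) + 3 = -8*V + 3 = 3 - 8*V)
-p(71) = -(3 - 8*71) = -(3 - 568) = -1*(-565) = 565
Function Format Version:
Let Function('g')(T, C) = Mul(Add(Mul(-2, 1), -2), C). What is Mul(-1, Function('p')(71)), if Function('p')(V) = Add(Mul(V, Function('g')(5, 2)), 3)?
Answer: 565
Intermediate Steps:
Function('g')(T, C) = Mul(-4, C) (Function('g')(T, C) = Mul(Add(-2, -2), C) = Mul(-4, C))
Function('p')(V) = Add(3, Mul(-8, V)) (Function('p')(V) = Add(Mul(V, Mul(-4, 2)), 3) = Add(Mul(V, -8), 3) = Add(Mul(-8, V), 3) = Add(3, Mul(-8, V)))
Mul(-1, Function('p')(71)) = Mul(-1, Add(3, Mul(-8, 71))) = Mul(-1, Add(3, -568)) = Mul(-1, -565) = 565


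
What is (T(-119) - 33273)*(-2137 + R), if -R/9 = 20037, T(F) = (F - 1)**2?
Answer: 3443756310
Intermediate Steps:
T(F) = (-1 + F)**2
R = -180333 (R = -9*20037 = -180333)
(T(-119) - 33273)*(-2137 + R) = ((-1 - 119)**2 - 33273)*(-2137 - 180333) = ((-120)**2 - 33273)*(-182470) = (14400 - 33273)*(-182470) = -18873*(-182470) = 3443756310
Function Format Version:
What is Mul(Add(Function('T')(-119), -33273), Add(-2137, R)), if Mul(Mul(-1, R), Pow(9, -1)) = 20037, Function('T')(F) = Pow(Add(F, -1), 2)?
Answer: 3443756310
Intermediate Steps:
Function('T')(F) = Pow(Add(-1, F), 2)
R = -180333 (R = Mul(-9, 20037) = -180333)
Mul(Add(Function('T')(-119), -33273), Add(-2137, R)) = Mul(Add(Pow(Add(-1, -119), 2), -33273), Add(-2137, -180333)) = Mul(Add(Pow(-120, 2), -33273), -182470) = Mul(Add(14400, -33273), -182470) = Mul(-18873, -182470) = 3443756310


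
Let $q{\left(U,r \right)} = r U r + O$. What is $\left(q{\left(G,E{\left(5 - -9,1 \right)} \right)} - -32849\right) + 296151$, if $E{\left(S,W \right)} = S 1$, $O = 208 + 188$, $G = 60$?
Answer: $341156$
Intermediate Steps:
$O = 396$
$E{\left(S,W \right)} = S$
$q{\left(U,r \right)} = 396 + U r^{2}$ ($q{\left(U,r \right)} = r U r + 396 = U r r + 396 = U r^{2} + 396 = 396 + U r^{2}$)
$\left(q{\left(G,E{\left(5 - -9,1 \right)} \right)} - -32849\right) + 296151 = \left(\left(396 + 60 \left(5 - -9\right)^{2}\right) - -32849\right) + 296151 = \left(\left(396 + 60 \left(5 + 9\right)^{2}\right) + \left(-151 + 33000\right)\right) + 296151 = \left(\left(396 + 60 \cdot 14^{2}\right) + 32849\right) + 296151 = \left(\left(396 + 60 \cdot 196\right) + 32849\right) + 296151 = \left(\left(396 + 11760\right) + 32849\right) + 296151 = \left(12156 + 32849\right) + 296151 = 45005 + 296151 = 341156$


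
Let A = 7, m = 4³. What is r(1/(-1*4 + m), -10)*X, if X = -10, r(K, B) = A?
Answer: -70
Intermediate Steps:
m = 64
r(K, B) = 7
r(1/(-1*4 + m), -10)*X = 7*(-10) = -70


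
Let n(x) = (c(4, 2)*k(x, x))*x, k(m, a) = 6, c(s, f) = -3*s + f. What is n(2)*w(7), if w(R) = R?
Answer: -840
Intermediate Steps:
c(s, f) = f - 3*s
n(x) = -60*x (n(x) = ((2 - 3*4)*6)*x = ((2 - 12)*6)*x = (-10*6)*x = -60*x)
n(2)*w(7) = -60*2*7 = -120*7 = -840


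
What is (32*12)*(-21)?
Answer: -8064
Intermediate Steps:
(32*12)*(-21) = 384*(-21) = -8064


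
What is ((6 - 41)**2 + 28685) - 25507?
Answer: 4403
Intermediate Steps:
((6 - 41)**2 + 28685) - 25507 = ((-35)**2 + 28685) - 25507 = (1225 + 28685) - 25507 = 29910 - 25507 = 4403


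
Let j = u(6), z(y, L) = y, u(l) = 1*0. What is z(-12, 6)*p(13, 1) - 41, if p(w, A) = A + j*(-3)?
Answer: -53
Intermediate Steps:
u(l) = 0
j = 0
p(w, A) = A (p(w, A) = A + 0*(-3) = A + 0 = A)
z(-12, 6)*p(13, 1) - 41 = -12*1 - 41 = -12 - 41 = -53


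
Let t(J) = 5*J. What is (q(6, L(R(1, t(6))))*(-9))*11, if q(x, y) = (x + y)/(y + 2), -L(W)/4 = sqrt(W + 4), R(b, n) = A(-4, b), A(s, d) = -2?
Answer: -495/7 + 396*sqrt(2)/7 ≈ 9.2898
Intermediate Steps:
R(b, n) = -2
L(W) = -4*sqrt(4 + W) (L(W) = -4*sqrt(W + 4) = -4*sqrt(4 + W))
q(x, y) = (x + y)/(2 + y)
(q(6, L(R(1, t(6))))*(-9))*11 = (((6 - 4*sqrt(4 - 2))/(2 - 4*sqrt(4 - 2)))*(-9))*11 = (((6 - 4*sqrt(2))/(2 - 4*sqrt(2)))*(-9))*11 = -9*(6 - 4*sqrt(2))/(2 - 4*sqrt(2))*11 = -99*(6 - 4*sqrt(2))/(2 - 4*sqrt(2))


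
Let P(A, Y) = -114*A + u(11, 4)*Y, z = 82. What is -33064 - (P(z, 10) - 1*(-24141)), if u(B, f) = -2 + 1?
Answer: -47847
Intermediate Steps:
u(B, f) = -1
P(A, Y) = -Y - 114*A (P(A, Y) = -114*A - Y = -Y - 114*A)
-33064 - (P(z, 10) - 1*(-24141)) = -33064 - ((-1*10 - 114*82) - 1*(-24141)) = -33064 - ((-10 - 9348) + 24141) = -33064 - (-9358 + 24141) = -33064 - 1*14783 = -33064 - 14783 = -47847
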